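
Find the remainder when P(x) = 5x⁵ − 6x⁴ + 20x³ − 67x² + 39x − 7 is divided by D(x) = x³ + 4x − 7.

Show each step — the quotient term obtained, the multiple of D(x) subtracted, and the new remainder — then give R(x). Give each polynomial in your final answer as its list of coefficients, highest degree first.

Step 1: lead(5x⁵ − 6x⁴ + 20x³ − 67x² + 39x − 7) ÷ lead(D) = 5x⁵ ÷ x³ = 5x². Subtract (5x²)·D = 5x⁵ + 20x³ − 35x². Remainder: −6x⁴ − 32x² + 39x − 7.
Step 2: lead(−6x⁴ − 32x² + 39x − 7) ÷ lead(D) = −6x⁴ ÷ x³ = −6x. Subtract (−6x)·D = −6x⁴ − 24x² + 42x. Remainder: −8x² − 3x − 7.

R = [-8, -3, -7]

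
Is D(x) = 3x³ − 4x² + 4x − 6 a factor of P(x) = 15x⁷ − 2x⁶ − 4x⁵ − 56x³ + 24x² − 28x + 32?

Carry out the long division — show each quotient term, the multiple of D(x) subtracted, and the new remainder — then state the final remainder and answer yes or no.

Step 1: lead(15x⁷ − 2x⁶ − 4x⁵ − 56x³ + 24x² − 28x + 32) ÷ lead(D) = 15x⁷ ÷ 3x³ = 5x⁴. Subtract (5x⁴)·D = 15x⁷ − 20x⁶ + 20x⁵ − 30x⁴. Remainder: 18x⁶ − 24x⁵ + 30x⁴ − 56x³ + 24x² − 28x + 32.
Step 2: lead(18x⁶ − 24x⁵ + 30x⁴ − 56x³ + 24x² − 28x + 32) ÷ lead(D) = 18x⁶ ÷ 3x³ = 6x³. Subtract (6x³)·D = 18x⁶ − 24x⁵ + 24x⁴ − 36x³. Remainder: 6x⁴ − 20x³ + 24x² − 28x + 32.
Step 3: lead(6x⁴ − 20x³ + 24x² − 28x + 32) ÷ lead(D) = 6x⁴ ÷ 3x³ = 2x. Subtract (2x)·D = 6x⁴ − 8x³ + 8x² − 12x. Remainder: −12x³ + 16x² − 16x + 32.
Step 4: lead(−12x³ + 16x² − 16x + 32) ÷ lead(D) = −12x³ ÷ 3x³ = −4. Subtract (−4)·D = −12x³ + 16x² − 16x + 24. Remainder: 8.

R(x) = 8, so D(x) is not a factor of P(x). no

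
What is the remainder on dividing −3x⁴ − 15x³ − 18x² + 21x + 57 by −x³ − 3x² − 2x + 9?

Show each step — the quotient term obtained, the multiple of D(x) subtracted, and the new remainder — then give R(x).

Step 1: lead(−3x⁴ − 15x³ − 18x² + 21x + 57) ÷ lead(D) = −3x⁴ ÷ −x³ = 3x. Subtract (3x)·D = −3x⁴ − 9x³ − 6x² + 27x. Remainder: −6x³ − 12x² − 6x + 57.
Step 2: lead(−6x³ − 12x² − 6x + 57) ÷ lead(D) = −6x³ ÷ −x³ = 6. Subtract (6)·D = −6x³ − 18x² − 12x + 54. Remainder: 6x² + 6x + 3.

R(x) = 6x² + 6x + 3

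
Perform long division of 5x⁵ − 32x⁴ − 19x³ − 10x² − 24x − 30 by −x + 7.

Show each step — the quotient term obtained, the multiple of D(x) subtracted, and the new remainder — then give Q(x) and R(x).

Step 1: lead(5x⁵ − 32x⁴ − 19x³ − 10x² − 24x − 30) ÷ lead(D) = 5x⁵ ÷ −x = −5x⁴. Subtract (−5x⁴)·D = 5x⁵ − 35x⁴. Remainder: 3x⁴ − 19x³ − 10x² − 24x − 30.
Step 2: lead(3x⁴ − 19x³ − 10x² − 24x − 30) ÷ lead(D) = 3x⁴ ÷ −x = −3x³. Subtract (−3x³)·D = 3x⁴ − 21x³. Remainder: 2x³ − 10x² − 24x − 30.
Step 3: lead(2x³ − 10x² − 24x − 30) ÷ lead(D) = 2x³ ÷ −x = −2x². Subtract (−2x²)·D = 2x³ − 14x². Remainder: 4x² − 24x − 30.
Step 4: lead(4x² − 24x − 30) ÷ lead(D) = 4x² ÷ −x = −4x. Subtract (−4x)·D = 4x² − 28x. Remainder: 4x − 30.
Step 5: lead(4x − 30) ÷ lead(D) = 4x ÷ −x = −4. Subtract (−4)·D = 4x − 28. Remainder: −2.

Q(x) = −5x⁴ − 3x³ − 2x² − 4x − 4; R(x) = −2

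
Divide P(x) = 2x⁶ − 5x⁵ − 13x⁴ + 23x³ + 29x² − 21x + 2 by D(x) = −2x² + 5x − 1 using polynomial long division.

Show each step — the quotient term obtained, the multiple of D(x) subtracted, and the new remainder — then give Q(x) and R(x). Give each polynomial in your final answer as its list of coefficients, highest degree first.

Step 1: lead(2x⁶ − 5x⁵ − 13x⁴ + 23x³ + 29x² − 21x + 2) ÷ lead(D) = 2x⁶ ÷ −2x² = −x⁴. Subtract (−x⁴)·D = 2x⁶ − 5x⁵ + x⁴. Remainder: −14x⁴ + 23x³ + 29x² − 21x + 2.
Step 2: lead(−14x⁴ + 23x³ + 29x² − 21x + 2) ÷ lead(D) = −14x⁴ ÷ −2x² = 7x². Subtract (7x²)·D = −14x⁴ + 35x³ − 7x². Remainder: −12x³ + 36x² − 21x + 2.
Step 3: lead(−12x³ + 36x² − 21x + 2) ÷ lead(D) = −12x³ ÷ −2x² = 6x. Subtract (6x)·D = −12x³ + 30x² − 6x. Remainder: 6x² − 15x + 2.
Step 4: lead(6x² − 15x + 2) ÷ lead(D) = 6x² ÷ −2x² = −3. Subtract (−3)·D = 6x² − 15x + 3. Remainder: −1.

Q = [-1, 0, 7, 6, -3]; R = [-1]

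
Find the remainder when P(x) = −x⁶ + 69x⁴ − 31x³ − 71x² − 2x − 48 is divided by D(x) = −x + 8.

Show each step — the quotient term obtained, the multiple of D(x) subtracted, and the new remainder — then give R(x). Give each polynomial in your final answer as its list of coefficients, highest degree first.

R = [0]

Step 1: lead(−x⁶ + 69x⁴ − 31x³ − 71x² − 2x − 48) ÷ lead(D) = −x⁶ ÷ −x = x⁵. Subtract (x⁵)·D = −x⁶ + 8x⁵. Remainder: −8x⁵ + 69x⁴ − 31x³ − 71x² − 2x − 48.
Step 2: lead(−8x⁵ + 69x⁴ − 31x³ − 71x² − 2x − 48) ÷ lead(D) = −8x⁵ ÷ −x = 8x⁴. Subtract (8x⁴)·D = −8x⁵ + 64x⁴. Remainder: 5x⁴ − 31x³ − 71x² − 2x − 48.
Step 3: lead(5x⁴ − 31x³ − 71x² − 2x − 48) ÷ lead(D) = 5x⁴ ÷ −x = −5x³. Subtract (−5x³)·D = 5x⁴ − 40x³. Remainder: 9x³ − 71x² − 2x − 48.
Step 4: lead(9x³ − 71x² − 2x − 48) ÷ lead(D) = 9x³ ÷ −x = −9x². Subtract (−9x²)·D = 9x³ − 72x². Remainder: x² − 2x − 48.
Step 5: lead(x² − 2x − 48) ÷ lead(D) = x² ÷ −x = −x. Subtract (−x)·D = x² − 8x. Remainder: 6x − 48.
Step 6: lead(6x − 48) ÷ lead(D) = 6x ÷ −x = −6. Subtract (−6)·D = 6x − 48. Remainder: 0.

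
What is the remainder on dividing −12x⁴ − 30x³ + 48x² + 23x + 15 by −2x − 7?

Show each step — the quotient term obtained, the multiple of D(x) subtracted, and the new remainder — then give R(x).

Step 1: lead(−12x⁴ − 30x³ + 48x² + 23x + 15) ÷ lead(D) = −12x⁴ ÷ −2x = 6x³. Subtract (6x³)·D = −12x⁴ − 42x³. Remainder: 12x³ + 48x² + 23x + 15.
Step 2: lead(12x³ + 48x² + 23x + 15) ÷ lead(D) = 12x³ ÷ −2x = −6x². Subtract (−6x²)·D = 12x³ + 42x². Remainder: 6x² + 23x + 15.
Step 3: lead(6x² + 23x + 15) ÷ lead(D) = 6x² ÷ −2x = −3x. Subtract (−3x)·D = 6x² + 21x. Remainder: 2x + 15.
Step 4: lead(2x + 15) ÷ lead(D) = 2x ÷ −2x = −1. Subtract (−1)·D = 2x + 7. Remainder: 8.

R(x) = 8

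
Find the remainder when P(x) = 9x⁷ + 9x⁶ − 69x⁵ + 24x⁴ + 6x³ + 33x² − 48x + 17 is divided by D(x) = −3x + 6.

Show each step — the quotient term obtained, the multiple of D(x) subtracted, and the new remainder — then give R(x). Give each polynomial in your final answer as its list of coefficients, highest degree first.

Step 1: lead(9x⁷ + 9x⁶ − 69x⁵ + 24x⁴ + 6x³ + 33x² − 48x + 17) ÷ lead(D) = 9x⁷ ÷ −3x = −3x⁶. Subtract (−3x⁶)·D = 9x⁷ − 18x⁶. Remainder: 27x⁶ − 69x⁵ + 24x⁴ + 6x³ + 33x² − 48x + 17.
Step 2: lead(27x⁶ − 69x⁵ + 24x⁴ + 6x³ + 33x² − 48x + 17) ÷ lead(D) = 27x⁶ ÷ −3x = −9x⁵. Subtract (−9x⁵)·D = 27x⁶ − 54x⁵. Remainder: −15x⁵ + 24x⁴ + 6x³ + 33x² − 48x + 17.
Step 3: lead(−15x⁵ + 24x⁴ + 6x³ + 33x² − 48x + 17) ÷ lead(D) = −15x⁵ ÷ −3x = 5x⁴. Subtract (5x⁴)·D = −15x⁵ + 30x⁴. Remainder: −6x⁴ + 6x³ + 33x² − 48x + 17.
Step 4: lead(−6x⁴ + 6x³ + 33x² − 48x + 17) ÷ lead(D) = −6x⁴ ÷ −3x = 2x³. Subtract (2x³)·D = −6x⁴ + 12x³. Remainder: −6x³ + 33x² − 48x + 17.
Step 5: lead(−6x³ + 33x² − 48x + 17) ÷ lead(D) = −6x³ ÷ −3x = 2x². Subtract (2x²)·D = −6x³ + 12x². Remainder: 21x² − 48x + 17.
Step 6: lead(21x² − 48x + 17) ÷ lead(D) = 21x² ÷ −3x = −7x. Subtract (−7x)·D = 21x² − 42x. Remainder: −6x + 17.
Step 7: lead(−6x + 17) ÷ lead(D) = −6x ÷ −3x = 2. Subtract (2)·D = −6x + 12. Remainder: 5.

R = [5]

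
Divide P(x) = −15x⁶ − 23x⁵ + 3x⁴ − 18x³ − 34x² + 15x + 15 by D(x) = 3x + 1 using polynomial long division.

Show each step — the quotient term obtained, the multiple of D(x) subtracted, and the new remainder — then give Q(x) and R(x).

Q(x) = −5x⁵ − 6x⁴ + 3x³ − 7x² − 9x + 8; R(x) = 7

Step 1: lead(−15x⁶ − 23x⁵ + 3x⁴ − 18x³ − 34x² + 15x + 15) ÷ lead(D) = −15x⁶ ÷ 3x = −5x⁵. Subtract (−5x⁵)·D = −15x⁶ − 5x⁵. Remainder: −18x⁵ + 3x⁴ − 18x³ − 34x² + 15x + 15.
Step 2: lead(−18x⁵ + 3x⁴ − 18x³ − 34x² + 15x + 15) ÷ lead(D) = −18x⁵ ÷ 3x = −6x⁴. Subtract (−6x⁴)·D = −18x⁵ − 6x⁴. Remainder: 9x⁴ − 18x³ − 34x² + 15x + 15.
Step 3: lead(9x⁴ − 18x³ − 34x² + 15x + 15) ÷ lead(D) = 9x⁴ ÷ 3x = 3x³. Subtract (3x³)·D = 9x⁴ + 3x³. Remainder: −21x³ − 34x² + 15x + 15.
Step 4: lead(−21x³ − 34x² + 15x + 15) ÷ lead(D) = −21x³ ÷ 3x = −7x². Subtract (−7x²)·D = −21x³ − 7x². Remainder: −27x² + 15x + 15.
Step 5: lead(−27x² + 15x + 15) ÷ lead(D) = −27x² ÷ 3x = −9x. Subtract (−9x)·D = −27x² − 9x. Remainder: 24x + 15.
Step 6: lead(24x + 15) ÷ lead(D) = 24x ÷ 3x = 8. Subtract (8)·D = 24x + 8. Remainder: 7.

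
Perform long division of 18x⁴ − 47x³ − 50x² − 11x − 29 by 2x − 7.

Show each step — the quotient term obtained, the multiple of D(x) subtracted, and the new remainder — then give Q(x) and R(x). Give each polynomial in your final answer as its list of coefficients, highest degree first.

Q = [9, 8, 3, 5]; R = [6]

Step 1: lead(18x⁴ − 47x³ − 50x² − 11x − 29) ÷ lead(D) = 18x⁴ ÷ 2x = 9x³. Subtract (9x³)·D = 18x⁴ − 63x³. Remainder: 16x³ − 50x² − 11x − 29.
Step 2: lead(16x³ − 50x² − 11x − 29) ÷ lead(D) = 16x³ ÷ 2x = 8x². Subtract (8x²)·D = 16x³ − 56x². Remainder: 6x² − 11x − 29.
Step 3: lead(6x² − 11x − 29) ÷ lead(D) = 6x² ÷ 2x = 3x. Subtract (3x)·D = 6x² − 21x. Remainder: 10x − 29.
Step 4: lead(10x − 29) ÷ lead(D) = 10x ÷ 2x = 5. Subtract (5)·D = 10x − 35. Remainder: 6.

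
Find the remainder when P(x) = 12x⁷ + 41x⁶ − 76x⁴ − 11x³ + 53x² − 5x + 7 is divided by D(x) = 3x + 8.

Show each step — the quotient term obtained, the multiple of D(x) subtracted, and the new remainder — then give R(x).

R(x) = −1

Step 1: lead(12x⁷ + 41x⁶ − 76x⁴ − 11x³ + 53x² − 5x + 7) ÷ lead(D) = 12x⁷ ÷ 3x = 4x⁶. Subtract (4x⁶)·D = 12x⁷ + 32x⁶. Remainder: 9x⁶ − 76x⁴ − 11x³ + 53x² − 5x + 7.
Step 2: lead(9x⁶ − 76x⁴ − 11x³ + 53x² − 5x + 7) ÷ lead(D) = 9x⁶ ÷ 3x = 3x⁵. Subtract (3x⁵)·D = 9x⁶ + 24x⁵. Remainder: −24x⁵ − 76x⁴ − 11x³ + 53x² − 5x + 7.
Step 3: lead(−24x⁵ − 76x⁴ − 11x³ + 53x² − 5x + 7) ÷ lead(D) = −24x⁵ ÷ 3x = −8x⁴. Subtract (−8x⁴)·D = −24x⁵ − 64x⁴. Remainder: −12x⁴ − 11x³ + 53x² − 5x + 7.
Step 4: lead(−12x⁴ − 11x³ + 53x² − 5x + 7) ÷ lead(D) = −12x⁴ ÷ 3x = −4x³. Subtract (−4x³)·D = −12x⁴ − 32x³. Remainder: 21x³ + 53x² − 5x + 7.
Step 5: lead(21x³ + 53x² − 5x + 7) ÷ lead(D) = 21x³ ÷ 3x = 7x². Subtract (7x²)·D = 21x³ + 56x². Remainder: −3x² − 5x + 7.
Step 6: lead(−3x² − 5x + 7) ÷ lead(D) = −3x² ÷ 3x = −x. Subtract (−x)·D = −3x² − 8x. Remainder: 3x + 7.
Step 7: lead(3x + 7) ÷ lead(D) = 3x ÷ 3x = 1. Subtract (1)·D = 3x + 8. Remainder: −1.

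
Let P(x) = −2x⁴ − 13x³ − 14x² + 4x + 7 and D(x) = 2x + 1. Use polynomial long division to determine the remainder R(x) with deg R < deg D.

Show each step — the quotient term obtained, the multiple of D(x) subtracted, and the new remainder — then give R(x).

R(x) = 3

Step 1: lead(−2x⁴ − 13x³ − 14x² + 4x + 7) ÷ lead(D) = −2x⁴ ÷ 2x = −x³. Subtract (−x³)·D = −2x⁴ − x³. Remainder: −12x³ − 14x² + 4x + 7.
Step 2: lead(−12x³ − 14x² + 4x + 7) ÷ lead(D) = −12x³ ÷ 2x = −6x². Subtract (−6x²)·D = −12x³ − 6x². Remainder: −8x² + 4x + 7.
Step 3: lead(−8x² + 4x + 7) ÷ lead(D) = −8x² ÷ 2x = −4x. Subtract (−4x)·D = −8x² − 4x. Remainder: 8x + 7.
Step 4: lead(8x + 7) ÷ lead(D) = 8x ÷ 2x = 4. Subtract (4)·D = 8x + 4. Remainder: 3.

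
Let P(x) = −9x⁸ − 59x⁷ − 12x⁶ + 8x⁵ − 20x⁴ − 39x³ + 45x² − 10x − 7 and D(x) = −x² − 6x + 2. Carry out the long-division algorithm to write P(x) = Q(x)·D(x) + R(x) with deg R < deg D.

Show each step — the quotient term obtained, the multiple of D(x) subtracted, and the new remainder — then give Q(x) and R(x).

Q(x) = 9x⁶ + 5x⁵ + 2x³ + 8x² − 5x + 1; R(x) = 6x − 9

Step 1: lead(−9x⁸ − 59x⁷ − 12x⁶ + 8x⁵ − 20x⁴ − 39x³ + 45x² − 10x − 7) ÷ lead(D) = −9x⁸ ÷ −x² = 9x⁶. Subtract (9x⁶)·D = −9x⁸ − 54x⁷ + 18x⁶. Remainder: −5x⁷ − 30x⁶ + 8x⁵ − 20x⁴ − 39x³ + 45x² − 10x − 7.
Step 2: lead(−5x⁷ − 30x⁶ + 8x⁵ − 20x⁴ − 39x³ + 45x² − 10x − 7) ÷ lead(D) = −5x⁷ ÷ −x² = 5x⁵. Subtract (5x⁵)·D = −5x⁷ − 30x⁶ + 10x⁵. Remainder: −2x⁵ − 20x⁴ − 39x³ + 45x² − 10x − 7.
Step 3: lead(−2x⁵ − 20x⁴ − 39x³ + 45x² − 10x − 7) ÷ lead(D) = −2x⁵ ÷ −x² = 2x³. Subtract (2x³)·D = −2x⁵ − 12x⁴ + 4x³. Remainder: −8x⁴ − 43x³ + 45x² − 10x − 7.
Step 4: lead(−8x⁴ − 43x³ + 45x² − 10x − 7) ÷ lead(D) = −8x⁴ ÷ −x² = 8x². Subtract (8x²)·D = −8x⁴ − 48x³ + 16x². Remainder: 5x³ + 29x² − 10x − 7.
Step 5: lead(5x³ + 29x² − 10x − 7) ÷ lead(D) = 5x³ ÷ −x² = −5x. Subtract (−5x)·D = 5x³ + 30x² − 10x. Remainder: −x² − 7.
Step 6: lead(−x² − 7) ÷ lead(D) = −x² ÷ −x² = 1. Subtract (1)·D = −x² − 6x + 2. Remainder: 6x − 9.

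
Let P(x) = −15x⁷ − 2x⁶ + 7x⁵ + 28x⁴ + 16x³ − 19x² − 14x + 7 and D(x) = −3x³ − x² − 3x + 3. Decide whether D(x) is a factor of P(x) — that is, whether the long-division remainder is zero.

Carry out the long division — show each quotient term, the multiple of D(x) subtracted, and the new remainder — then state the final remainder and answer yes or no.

Step 1: lead(−15x⁷ − 2x⁶ + 7x⁵ + 28x⁴ + 16x³ − 19x² − 14x + 7) ÷ lead(D) = −15x⁷ ÷ −3x³ = 5x⁴. Subtract (5x⁴)·D = −15x⁷ − 5x⁶ − 15x⁵ + 15x⁴. Remainder: 3x⁶ + 22x⁵ + 13x⁴ + 16x³ − 19x² − 14x + 7.
Step 2: lead(3x⁶ + 22x⁵ + 13x⁴ + 16x³ − 19x² − 14x + 7) ÷ lead(D) = 3x⁶ ÷ −3x³ = −x³. Subtract (−x³)·D = 3x⁶ + x⁵ + 3x⁴ − 3x³. Remainder: 21x⁵ + 10x⁴ + 19x³ − 19x² − 14x + 7.
Step 3: lead(21x⁵ + 10x⁴ + 19x³ − 19x² − 14x + 7) ÷ lead(D) = 21x⁵ ÷ −3x³ = −7x². Subtract (−7x²)·D = 21x⁵ + 7x⁴ + 21x³ − 21x². Remainder: 3x⁴ − 2x³ + 2x² − 14x + 7.
Step 4: lead(3x⁴ − 2x³ + 2x² − 14x + 7) ÷ lead(D) = 3x⁴ ÷ −3x³ = −x. Subtract (−x)·D = 3x⁴ + x³ + 3x² − 3x. Remainder: −3x³ − x² − 11x + 7.
Step 5: lead(−3x³ − x² − 11x + 7) ÷ lead(D) = −3x³ ÷ −3x³ = 1. Subtract (1)·D = −3x³ − x² − 3x + 3. Remainder: −8x + 4.

R(x) = −8x + 4, so D(x) is not a factor of P(x). no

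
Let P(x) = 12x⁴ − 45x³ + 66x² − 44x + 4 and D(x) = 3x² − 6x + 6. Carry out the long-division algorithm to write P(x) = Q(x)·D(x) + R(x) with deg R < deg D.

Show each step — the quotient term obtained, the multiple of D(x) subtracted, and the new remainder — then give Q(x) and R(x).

Q(x) = 4x² − 7x; R(x) = −2x + 4

Step 1: lead(12x⁴ − 45x³ + 66x² − 44x + 4) ÷ lead(D) = 12x⁴ ÷ 3x² = 4x². Subtract (4x²)·D = 12x⁴ − 24x³ + 24x². Remainder: −21x³ + 42x² − 44x + 4.
Step 2: lead(−21x³ + 42x² − 44x + 4) ÷ lead(D) = −21x³ ÷ 3x² = −7x. Subtract (−7x)·D = −21x³ + 42x² − 42x. Remainder: −2x + 4.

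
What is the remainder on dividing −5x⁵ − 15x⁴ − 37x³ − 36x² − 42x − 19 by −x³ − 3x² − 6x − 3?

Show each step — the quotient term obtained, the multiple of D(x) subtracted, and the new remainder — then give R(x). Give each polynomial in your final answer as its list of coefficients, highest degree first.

R = [2]

Step 1: lead(−5x⁵ − 15x⁴ − 37x³ − 36x² − 42x − 19) ÷ lead(D) = −5x⁵ ÷ −x³ = 5x². Subtract (5x²)·D = −5x⁵ − 15x⁴ − 30x³ − 15x². Remainder: −7x³ − 21x² − 42x − 19.
Step 2: lead(−7x³ − 21x² − 42x − 19) ÷ lead(D) = −7x³ ÷ −x³ = 7. Subtract (7)·D = −7x³ − 21x² − 42x − 21. Remainder: 2.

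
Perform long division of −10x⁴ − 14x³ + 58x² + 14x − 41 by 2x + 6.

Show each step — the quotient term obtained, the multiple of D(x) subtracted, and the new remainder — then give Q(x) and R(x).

Q(x) = −5x³ + 8x² + 5x − 8; R(x) = 7

Step 1: lead(−10x⁴ − 14x³ + 58x² + 14x − 41) ÷ lead(D) = −10x⁴ ÷ 2x = −5x³. Subtract (−5x³)·D = −10x⁴ − 30x³. Remainder: 16x³ + 58x² + 14x − 41.
Step 2: lead(16x³ + 58x² + 14x − 41) ÷ lead(D) = 16x³ ÷ 2x = 8x². Subtract (8x²)·D = 16x³ + 48x². Remainder: 10x² + 14x − 41.
Step 3: lead(10x² + 14x − 41) ÷ lead(D) = 10x² ÷ 2x = 5x. Subtract (5x)·D = 10x² + 30x. Remainder: −16x − 41.
Step 4: lead(−16x − 41) ÷ lead(D) = −16x ÷ 2x = −8. Subtract (−8)·D = −16x − 48. Remainder: 7.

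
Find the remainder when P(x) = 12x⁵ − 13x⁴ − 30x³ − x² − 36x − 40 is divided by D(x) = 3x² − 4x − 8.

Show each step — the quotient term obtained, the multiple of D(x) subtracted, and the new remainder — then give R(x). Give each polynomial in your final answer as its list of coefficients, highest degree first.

Step 1: lead(12x⁵ − 13x⁴ − 30x³ − x² − 36x − 40) ÷ lead(D) = 12x⁵ ÷ 3x² = 4x³. Subtract (4x³)·D = 12x⁵ − 16x⁴ − 32x³. Remainder: 3x⁴ + 2x³ − x² − 36x − 40.
Step 2: lead(3x⁴ + 2x³ − x² − 36x − 40) ÷ lead(D) = 3x⁴ ÷ 3x² = x². Subtract (x²)·D = 3x⁴ − 4x³ − 8x². Remainder: 6x³ + 7x² − 36x − 40.
Step 3: lead(6x³ + 7x² − 36x − 40) ÷ lead(D) = 6x³ ÷ 3x² = 2x. Subtract (2x)·D = 6x³ − 8x² − 16x. Remainder: 15x² − 20x − 40.
Step 4: lead(15x² − 20x − 40) ÷ lead(D) = 15x² ÷ 3x² = 5. Subtract (5)·D = 15x² − 20x − 40. Remainder: 0.

R = [0]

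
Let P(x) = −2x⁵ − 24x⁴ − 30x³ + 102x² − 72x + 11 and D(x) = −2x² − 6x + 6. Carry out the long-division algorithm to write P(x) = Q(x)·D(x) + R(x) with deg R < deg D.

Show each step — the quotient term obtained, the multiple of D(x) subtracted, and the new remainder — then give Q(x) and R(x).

Q(x) = x³ + 9x² − 9x + 3; R(x) = −7

Step 1: lead(−2x⁵ − 24x⁴ − 30x³ + 102x² − 72x + 11) ÷ lead(D) = −2x⁵ ÷ −2x² = x³. Subtract (x³)·D = −2x⁵ − 6x⁴ + 6x³. Remainder: −18x⁴ − 36x³ + 102x² − 72x + 11.
Step 2: lead(−18x⁴ − 36x³ + 102x² − 72x + 11) ÷ lead(D) = −18x⁴ ÷ −2x² = 9x². Subtract (9x²)·D = −18x⁴ − 54x³ + 54x². Remainder: 18x³ + 48x² − 72x + 11.
Step 3: lead(18x³ + 48x² − 72x + 11) ÷ lead(D) = 18x³ ÷ −2x² = −9x. Subtract (−9x)·D = 18x³ + 54x² − 54x. Remainder: −6x² − 18x + 11.
Step 4: lead(−6x² − 18x + 11) ÷ lead(D) = −6x² ÷ −2x² = 3. Subtract (3)·D = −6x² − 18x + 18. Remainder: −7.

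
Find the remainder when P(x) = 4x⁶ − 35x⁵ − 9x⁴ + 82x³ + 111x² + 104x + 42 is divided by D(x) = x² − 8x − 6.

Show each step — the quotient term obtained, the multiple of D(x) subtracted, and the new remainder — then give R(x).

Step 1: lead(4x⁶ − 35x⁵ − 9x⁴ + 82x³ + 111x² + 104x + 42) ÷ lead(D) = 4x⁶ ÷ x² = 4x⁴. Subtract (4x⁴)·D = 4x⁶ − 32x⁵ − 24x⁴. Remainder: −3x⁵ + 15x⁴ + 82x³ + 111x² + 104x + 42.
Step 2: lead(−3x⁵ + 15x⁴ + 82x³ + 111x² + 104x + 42) ÷ lead(D) = −3x⁵ ÷ x² = −3x³. Subtract (−3x³)·D = −3x⁵ + 24x⁴ + 18x³. Remainder: −9x⁴ + 64x³ + 111x² + 104x + 42.
Step 3: lead(−9x⁴ + 64x³ + 111x² + 104x + 42) ÷ lead(D) = −9x⁴ ÷ x² = −9x². Subtract (−9x²)·D = −9x⁴ + 72x³ + 54x². Remainder: −8x³ + 57x² + 104x + 42.
Step 4: lead(−8x³ + 57x² + 104x + 42) ÷ lead(D) = −8x³ ÷ x² = −8x. Subtract (−8x)·D = −8x³ + 64x² + 48x. Remainder: −7x² + 56x + 42.
Step 5: lead(−7x² + 56x + 42) ÷ lead(D) = −7x² ÷ x² = −7. Subtract (−7)·D = −7x² + 56x + 42. Remainder: 0.

R(x) = 0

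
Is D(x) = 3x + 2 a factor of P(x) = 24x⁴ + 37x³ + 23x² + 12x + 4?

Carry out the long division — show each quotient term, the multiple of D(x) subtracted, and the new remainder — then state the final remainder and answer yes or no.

R(x) = 0, so D(x) is a factor of P(x). yes

Step 1: lead(24x⁴ + 37x³ + 23x² + 12x + 4) ÷ lead(D) = 24x⁴ ÷ 3x = 8x³. Subtract (8x³)·D = 24x⁴ + 16x³. Remainder: 21x³ + 23x² + 12x + 4.
Step 2: lead(21x³ + 23x² + 12x + 4) ÷ lead(D) = 21x³ ÷ 3x = 7x². Subtract (7x²)·D = 21x³ + 14x². Remainder: 9x² + 12x + 4.
Step 3: lead(9x² + 12x + 4) ÷ lead(D) = 9x² ÷ 3x = 3x. Subtract (3x)·D = 9x² + 6x. Remainder: 6x + 4.
Step 4: lead(6x + 4) ÷ lead(D) = 6x ÷ 3x = 2. Subtract (2)·D = 6x + 4. Remainder: 0.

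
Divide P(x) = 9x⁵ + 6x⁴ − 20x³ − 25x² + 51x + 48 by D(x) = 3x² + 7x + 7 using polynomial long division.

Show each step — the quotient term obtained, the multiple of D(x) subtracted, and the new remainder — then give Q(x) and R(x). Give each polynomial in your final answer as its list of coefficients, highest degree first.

Step 1: lead(9x⁵ + 6x⁴ − 20x³ − 25x² + 51x + 48) ÷ lead(D) = 9x⁵ ÷ 3x² = 3x³. Subtract (3x³)·D = 9x⁵ + 21x⁴ + 21x³. Remainder: −15x⁴ − 41x³ − 25x² + 51x + 48.
Step 2: lead(−15x⁴ − 41x³ − 25x² + 51x + 48) ÷ lead(D) = −15x⁴ ÷ 3x² = −5x². Subtract (−5x²)·D = −15x⁴ − 35x³ − 35x². Remainder: −6x³ + 10x² + 51x + 48.
Step 3: lead(−6x³ + 10x² + 51x + 48) ÷ lead(D) = −6x³ ÷ 3x² = −2x. Subtract (−2x)·D = −6x³ − 14x² − 14x. Remainder: 24x² + 65x + 48.
Step 4: lead(24x² + 65x + 48) ÷ lead(D) = 24x² ÷ 3x² = 8. Subtract (8)·D = 24x² + 56x + 56. Remainder: 9x − 8.

Q = [3, -5, -2, 8]; R = [9, -8]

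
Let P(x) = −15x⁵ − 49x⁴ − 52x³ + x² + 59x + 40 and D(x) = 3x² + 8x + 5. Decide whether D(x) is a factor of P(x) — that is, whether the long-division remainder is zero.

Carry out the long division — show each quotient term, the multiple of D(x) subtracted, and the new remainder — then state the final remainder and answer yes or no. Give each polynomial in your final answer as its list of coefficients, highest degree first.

Step 1: lead(−15x⁵ − 49x⁴ − 52x³ + x² + 59x + 40) ÷ lead(D) = −15x⁵ ÷ 3x² = −5x³. Subtract (−5x³)·D = −15x⁵ − 40x⁴ − 25x³. Remainder: −9x⁴ − 27x³ + x² + 59x + 40.
Step 2: lead(−9x⁴ − 27x³ + x² + 59x + 40) ÷ lead(D) = −9x⁴ ÷ 3x² = −3x². Subtract (−3x²)·D = −9x⁴ − 24x³ − 15x². Remainder: −3x³ + 16x² + 59x + 40.
Step 3: lead(−3x³ + 16x² + 59x + 40) ÷ lead(D) = −3x³ ÷ 3x² = −x. Subtract (−x)·D = −3x³ − 8x² − 5x. Remainder: 24x² + 64x + 40.
Step 4: lead(24x² + 64x + 40) ÷ lead(D) = 24x² ÷ 3x² = 8. Subtract (8)·D = 24x² + 64x + 40. Remainder: 0.

R = [0], so D(x) is a factor of P(x). yes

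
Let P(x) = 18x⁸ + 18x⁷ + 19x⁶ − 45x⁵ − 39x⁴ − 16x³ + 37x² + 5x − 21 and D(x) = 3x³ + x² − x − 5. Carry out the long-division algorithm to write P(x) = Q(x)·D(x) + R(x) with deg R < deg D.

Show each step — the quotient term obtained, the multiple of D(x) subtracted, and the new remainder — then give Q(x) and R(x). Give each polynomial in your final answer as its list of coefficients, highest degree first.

Q = [6, 4, 7, -6, -2, 5]; R = [4]

Step 1: lead(18x⁸ + 18x⁷ + 19x⁶ − 45x⁵ − 39x⁴ − 16x³ + 37x² + 5x − 21) ÷ lead(D) = 18x⁸ ÷ 3x³ = 6x⁵. Subtract (6x⁵)·D = 18x⁸ + 6x⁷ − 6x⁶ − 30x⁵. Remainder: 12x⁷ + 25x⁶ − 15x⁵ − 39x⁴ − 16x³ + 37x² + 5x − 21.
Step 2: lead(12x⁷ + 25x⁶ − 15x⁵ − 39x⁴ − 16x³ + 37x² + 5x − 21) ÷ lead(D) = 12x⁷ ÷ 3x³ = 4x⁴. Subtract (4x⁴)·D = 12x⁷ + 4x⁶ − 4x⁵ − 20x⁴. Remainder: 21x⁶ − 11x⁵ − 19x⁴ − 16x³ + 37x² + 5x − 21.
Step 3: lead(21x⁶ − 11x⁵ − 19x⁴ − 16x³ + 37x² + 5x − 21) ÷ lead(D) = 21x⁶ ÷ 3x³ = 7x³. Subtract (7x³)·D = 21x⁶ + 7x⁵ − 7x⁴ − 35x³. Remainder: −18x⁵ − 12x⁴ + 19x³ + 37x² + 5x − 21.
Step 4: lead(−18x⁵ − 12x⁴ + 19x³ + 37x² + 5x − 21) ÷ lead(D) = −18x⁵ ÷ 3x³ = −6x². Subtract (−6x²)·D = −18x⁵ − 6x⁴ + 6x³ + 30x². Remainder: −6x⁴ + 13x³ + 7x² + 5x − 21.
Step 5: lead(−6x⁴ + 13x³ + 7x² + 5x − 21) ÷ lead(D) = −6x⁴ ÷ 3x³ = −2x. Subtract (−2x)·D = −6x⁴ − 2x³ + 2x² + 10x. Remainder: 15x³ + 5x² − 5x − 21.
Step 6: lead(15x³ + 5x² − 5x − 21) ÷ lead(D) = 15x³ ÷ 3x³ = 5. Subtract (5)·D = 15x³ + 5x² − 5x − 25. Remainder: 4.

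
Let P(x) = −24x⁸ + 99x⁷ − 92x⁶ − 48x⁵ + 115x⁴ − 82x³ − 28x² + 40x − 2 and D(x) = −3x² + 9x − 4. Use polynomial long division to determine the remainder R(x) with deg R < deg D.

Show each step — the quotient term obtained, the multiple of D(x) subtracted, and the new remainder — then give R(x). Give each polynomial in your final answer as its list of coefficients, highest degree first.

Step 1: lead(−24x⁸ + 99x⁷ − 92x⁶ − 48x⁵ + 115x⁴ − 82x³ − 28x² + 40x − 2) ÷ lead(D) = −24x⁸ ÷ −3x² = 8x⁶. Subtract (8x⁶)·D = −24x⁸ + 72x⁷ − 32x⁶. Remainder: 27x⁷ − 60x⁶ − 48x⁵ + 115x⁴ − 82x³ − 28x² + 40x − 2.
Step 2: lead(27x⁷ − 60x⁶ − 48x⁵ + 115x⁴ − 82x³ − 28x² + 40x − 2) ÷ lead(D) = 27x⁷ ÷ −3x² = −9x⁵. Subtract (−9x⁵)·D = 27x⁷ − 81x⁶ + 36x⁵. Remainder: 21x⁶ − 84x⁵ + 115x⁴ − 82x³ − 28x² + 40x − 2.
Step 3: lead(21x⁶ − 84x⁵ + 115x⁴ − 82x³ − 28x² + 40x − 2) ÷ lead(D) = 21x⁶ ÷ −3x² = −7x⁴. Subtract (−7x⁴)·D = 21x⁶ − 63x⁵ + 28x⁴. Remainder: −21x⁵ + 87x⁴ − 82x³ − 28x² + 40x − 2.
Step 4: lead(−21x⁵ + 87x⁴ − 82x³ − 28x² + 40x − 2) ÷ lead(D) = −21x⁵ ÷ −3x² = 7x³. Subtract (7x³)·D = −21x⁵ + 63x⁴ − 28x³. Remainder: 24x⁴ − 54x³ − 28x² + 40x − 2.
Step 5: lead(24x⁴ − 54x³ − 28x² + 40x − 2) ÷ lead(D) = 24x⁴ ÷ −3x² = −8x². Subtract (−8x²)·D = 24x⁴ − 72x³ + 32x². Remainder: 18x³ − 60x² + 40x − 2.
Step 6: lead(18x³ − 60x² + 40x − 2) ÷ lead(D) = 18x³ ÷ −3x² = −6x. Subtract (−6x)·D = 18x³ − 54x² + 24x. Remainder: −6x² + 16x − 2.
Step 7: lead(−6x² + 16x − 2) ÷ lead(D) = −6x² ÷ −3x² = 2. Subtract (2)·D = −6x² + 18x − 8. Remainder: −2x + 6.

R = [-2, 6]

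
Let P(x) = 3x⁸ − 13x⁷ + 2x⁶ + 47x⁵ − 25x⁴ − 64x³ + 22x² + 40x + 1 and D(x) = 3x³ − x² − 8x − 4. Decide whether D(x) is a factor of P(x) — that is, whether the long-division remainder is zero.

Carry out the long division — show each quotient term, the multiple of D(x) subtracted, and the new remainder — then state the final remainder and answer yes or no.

R(x) = −7, so D(x) is not a factor of P(x). no

Step 1: lead(3x⁸ − 13x⁷ + 2x⁶ + 47x⁵ − 25x⁴ − 64x³ + 22x² + 40x + 1) ÷ lead(D) = 3x⁸ ÷ 3x³ = x⁵. Subtract (x⁵)·D = 3x⁸ − x⁷ − 8x⁶ − 4x⁵. Remainder: −12x⁷ + 10x⁶ + 51x⁵ − 25x⁴ − 64x³ + 22x² + 40x + 1.
Step 2: lead(−12x⁷ + 10x⁶ + 51x⁵ − 25x⁴ − 64x³ + 22x² + 40x + 1) ÷ lead(D) = −12x⁷ ÷ 3x³ = −4x⁴. Subtract (−4x⁴)·D = −12x⁷ + 4x⁶ + 32x⁵ + 16x⁴. Remainder: 6x⁶ + 19x⁵ − 41x⁴ − 64x³ + 22x² + 40x + 1.
Step 3: lead(6x⁶ + 19x⁵ − 41x⁴ − 64x³ + 22x² + 40x + 1) ÷ lead(D) = 6x⁶ ÷ 3x³ = 2x³. Subtract (2x³)·D = 6x⁶ − 2x⁵ − 16x⁴ − 8x³. Remainder: 21x⁵ − 25x⁴ − 56x³ + 22x² + 40x + 1.
Step 4: lead(21x⁵ − 25x⁴ − 56x³ + 22x² + 40x + 1) ÷ lead(D) = 21x⁵ ÷ 3x³ = 7x². Subtract (7x²)·D = 21x⁵ − 7x⁴ − 56x³ − 28x². Remainder: −18x⁴ + 50x² + 40x + 1.
Step 5: lead(−18x⁴ + 50x² + 40x + 1) ÷ lead(D) = −18x⁴ ÷ 3x³ = −6x. Subtract (−6x)·D = −18x⁴ + 6x³ + 48x² + 24x. Remainder: −6x³ + 2x² + 16x + 1.
Step 6: lead(−6x³ + 2x² + 16x + 1) ÷ lead(D) = −6x³ ÷ 3x³ = −2. Subtract (−2)·D = −6x³ + 2x² + 16x + 8. Remainder: −7.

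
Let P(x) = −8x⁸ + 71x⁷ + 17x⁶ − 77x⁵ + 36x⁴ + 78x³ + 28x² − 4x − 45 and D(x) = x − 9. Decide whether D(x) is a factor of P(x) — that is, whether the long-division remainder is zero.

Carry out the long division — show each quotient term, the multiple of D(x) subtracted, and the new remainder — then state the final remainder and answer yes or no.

Step 1: lead(−8x⁸ + 71x⁷ + 17x⁶ − 77x⁵ + 36x⁴ + 78x³ + 28x² − 4x − 45) ÷ lead(D) = −8x⁸ ÷ x = −8x⁷. Subtract (−8x⁷)·D = −8x⁸ + 72x⁷. Remainder: −x⁷ + 17x⁶ − 77x⁵ + 36x⁴ + 78x³ + 28x² − 4x − 45.
Step 2: lead(−x⁷ + 17x⁶ − 77x⁵ + 36x⁴ + 78x³ + 28x² − 4x − 45) ÷ lead(D) = −x⁷ ÷ x = −x⁶. Subtract (−x⁶)·D = −x⁷ + 9x⁶. Remainder: 8x⁶ − 77x⁵ + 36x⁴ + 78x³ + 28x² − 4x − 45.
Step 3: lead(8x⁶ − 77x⁵ + 36x⁴ + 78x³ + 28x² − 4x − 45) ÷ lead(D) = 8x⁶ ÷ x = 8x⁵. Subtract (8x⁵)·D = 8x⁶ − 72x⁵. Remainder: −5x⁵ + 36x⁴ + 78x³ + 28x² − 4x − 45.
Step 4: lead(−5x⁵ + 36x⁴ + 78x³ + 28x² − 4x − 45) ÷ lead(D) = −5x⁵ ÷ x = −5x⁴. Subtract (−5x⁴)·D = −5x⁵ + 45x⁴. Remainder: −9x⁴ + 78x³ + 28x² − 4x − 45.
Step 5: lead(−9x⁴ + 78x³ + 28x² − 4x − 45) ÷ lead(D) = −9x⁴ ÷ x = −9x³. Subtract (−9x³)·D = −9x⁴ + 81x³. Remainder: −3x³ + 28x² − 4x − 45.
Step 6: lead(−3x³ + 28x² − 4x − 45) ÷ lead(D) = −3x³ ÷ x = −3x². Subtract (−3x²)·D = −3x³ + 27x². Remainder: x² − 4x − 45.
Step 7: lead(x² − 4x − 45) ÷ lead(D) = x² ÷ x = x. Subtract (x)·D = x² − 9x. Remainder: 5x − 45.
Step 8: lead(5x − 45) ÷ lead(D) = 5x ÷ x = 5. Subtract (5)·D = 5x − 45. Remainder: 0.

R(x) = 0, so D(x) is a factor of P(x). yes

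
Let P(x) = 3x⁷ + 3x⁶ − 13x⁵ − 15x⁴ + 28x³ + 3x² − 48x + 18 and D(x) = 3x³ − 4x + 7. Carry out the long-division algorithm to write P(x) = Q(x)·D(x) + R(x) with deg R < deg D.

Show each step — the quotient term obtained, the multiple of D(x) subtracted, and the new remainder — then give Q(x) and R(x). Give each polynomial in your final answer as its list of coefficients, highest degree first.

Step 1: lead(3x⁷ + 3x⁶ − 13x⁵ − 15x⁴ + 28x³ + 3x² − 48x + 18) ÷ lead(D) = 3x⁷ ÷ 3x³ = x⁴. Subtract (x⁴)·D = 3x⁷ − 4x⁵ + 7x⁴. Remainder: 3x⁶ − 9x⁵ − 22x⁴ + 28x³ + 3x² − 48x + 18.
Step 2: lead(3x⁶ − 9x⁵ − 22x⁴ + 28x³ + 3x² − 48x + 18) ÷ lead(D) = 3x⁶ ÷ 3x³ = x³. Subtract (x³)·D = 3x⁶ − 4x⁴ + 7x³. Remainder: −9x⁵ − 18x⁴ + 21x³ + 3x² − 48x + 18.
Step 3: lead(−9x⁵ − 18x⁴ + 21x³ + 3x² − 48x + 18) ÷ lead(D) = −9x⁵ ÷ 3x³ = −3x². Subtract (−3x²)·D = −9x⁵ + 12x³ − 21x². Remainder: −18x⁴ + 9x³ + 24x² − 48x + 18.
Step 4: lead(−18x⁴ + 9x³ + 24x² − 48x + 18) ÷ lead(D) = −18x⁴ ÷ 3x³ = −6x. Subtract (−6x)·D = −18x⁴ + 24x² − 42x. Remainder: 9x³ − 6x + 18.
Step 5: lead(9x³ − 6x + 18) ÷ lead(D) = 9x³ ÷ 3x³ = 3. Subtract (3)·D = 9x³ − 12x + 21. Remainder: 6x − 3.

Q = [1, 1, -3, -6, 3]; R = [6, -3]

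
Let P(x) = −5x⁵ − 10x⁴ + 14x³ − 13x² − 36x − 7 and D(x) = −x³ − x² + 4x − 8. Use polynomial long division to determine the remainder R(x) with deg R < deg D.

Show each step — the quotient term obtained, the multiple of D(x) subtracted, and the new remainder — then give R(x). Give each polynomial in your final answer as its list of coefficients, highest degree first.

R = [8, 0, 1]

Step 1: lead(−5x⁵ − 10x⁴ + 14x³ − 13x² − 36x − 7) ÷ lead(D) = −5x⁵ ÷ −x³ = 5x². Subtract (5x²)·D = −5x⁵ − 5x⁴ + 20x³ − 40x². Remainder: −5x⁴ − 6x³ + 27x² − 36x − 7.
Step 2: lead(−5x⁴ − 6x³ + 27x² − 36x − 7) ÷ lead(D) = −5x⁴ ÷ −x³ = 5x. Subtract (5x)·D = −5x⁴ − 5x³ + 20x² − 40x. Remainder: −x³ + 7x² + 4x − 7.
Step 3: lead(−x³ + 7x² + 4x − 7) ÷ lead(D) = −x³ ÷ −x³ = 1. Subtract (1)·D = −x³ − x² + 4x − 8. Remainder: 8x² + 1.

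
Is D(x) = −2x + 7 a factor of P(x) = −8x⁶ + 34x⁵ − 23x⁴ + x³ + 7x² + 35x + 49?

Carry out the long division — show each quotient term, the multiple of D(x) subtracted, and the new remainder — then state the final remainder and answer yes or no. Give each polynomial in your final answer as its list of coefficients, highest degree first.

Step 1: lead(−8x⁶ + 34x⁵ − 23x⁴ + x³ + 7x² + 35x + 49) ÷ lead(D) = −8x⁶ ÷ −2x = 4x⁵. Subtract (4x⁵)·D = −8x⁶ + 28x⁵. Remainder: 6x⁵ − 23x⁴ + x³ + 7x² + 35x + 49.
Step 2: lead(6x⁵ − 23x⁴ + x³ + 7x² + 35x + 49) ÷ lead(D) = 6x⁵ ÷ −2x = −3x⁴. Subtract (−3x⁴)·D = 6x⁵ − 21x⁴. Remainder: −2x⁴ + x³ + 7x² + 35x + 49.
Step 3: lead(−2x⁴ + x³ + 7x² + 35x + 49) ÷ lead(D) = −2x⁴ ÷ −2x = x³. Subtract (x³)·D = −2x⁴ + 7x³. Remainder: −6x³ + 7x² + 35x + 49.
Step 4: lead(−6x³ + 7x² + 35x + 49) ÷ lead(D) = −6x³ ÷ −2x = 3x². Subtract (3x²)·D = −6x³ + 21x². Remainder: −14x² + 35x + 49.
Step 5: lead(−14x² + 35x + 49) ÷ lead(D) = −14x² ÷ −2x = 7x. Subtract (7x)·D = −14x² + 49x. Remainder: −14x + 49.
Step 6: lead(−14x + 49) ÷ lead(D) = −14x ÷ −2x = 7. Subtract (7)·D = −14x + 49. Remainder: 0.

R = [0], so D(x) is a factor of P(x). yes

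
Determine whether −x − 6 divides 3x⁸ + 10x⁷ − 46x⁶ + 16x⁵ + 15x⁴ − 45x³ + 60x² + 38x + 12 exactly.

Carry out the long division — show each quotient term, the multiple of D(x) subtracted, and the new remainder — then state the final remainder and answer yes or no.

Step 1: lead(3x⁸ + 10x⁷ − 46x⁶ + 16x⁵ + 15x⁴ − 45x³ + 60x² + 38x + 12) ÷ lead(D) = 3x⁸ ÷ −x = −3x⁷. Subtract (−3x⁷)·D = 3x⁸ + 18x⁷. Remainder: −8x⁷ − 46x⁶ + 16x⁵ + 15x⁴ − 45x³ + 60x² + 38x + 12.
Step 2: lead(−8x⁷ − 46x⁶ + 16x⁵ + 15x⁴ − 45x³ + 60x² + 38x + 12) ÷ lead(D) = −8x⁷ ÷ −x = 8x⁶. Subtract (8x⁶)·D = −8x⁷ − 48x⁶. Remainder: 2x⁶ + 16x⁵ + 15x⁴ − 45x³ + 60x² + 38x + 12.
Step 3: lead(2x⁶ + 16x⁵ + 15x⁴ − 45x³ + 60x² + 38x + 12) ÷ lead(D) = 2x⁶ ÷ −x = −2x⁵. Subtract (−2x⁵)·D = 2x⁶ + 12x⁵. Remainder: 4x⁵ + 15x⁴ − 45x³ + 60x² + 38x + 12.
Step 4: lead(4x⁵ + 15x⁴ − 45x³ + 60x² + 38x + 12) ÷ lead(D) = 4x⁵ ÷ −x = −4x⁴. Subtract (−4x⁴)·D = 4x⁵ + 24x⁴. Remainder: −9x⁴ − 45x³ + 60x² + 38x + 12.
Step 5: lead(−9x⁴ − 45x³ + 60x² + 38x + 12) ÷ lead(D) = −9x⁴ ÷ −x = 9x³. Subtract (9x³)·D = −9x⁴ − 54x³. Remainder: 9x³ + 60x² + 38x + 12.
Step 6: lead(9x³ + 60x² + 38x + 12) ÷ lead(D) = 9x³ ÷ −x = −9x². Subtract (−9x²)·D = 9x³ + 54x². Remainder: 6x² + 38x + 12.
Step 7: lead(6x² + 38x + 12) ÷ lead(D) = 6x² ÷ −x = −6x. Subtract (−6x)·D = 6x² + 36x. Remainder: 2x + 12.
Step 8: lead(2x + 12) ÷ lead(D) = 2x ÷ −x = −2. Subtract (−2)·D = 2x + 12. Remainder: 0.

R(x) = 0, so D(x) is a factor of P(x). yes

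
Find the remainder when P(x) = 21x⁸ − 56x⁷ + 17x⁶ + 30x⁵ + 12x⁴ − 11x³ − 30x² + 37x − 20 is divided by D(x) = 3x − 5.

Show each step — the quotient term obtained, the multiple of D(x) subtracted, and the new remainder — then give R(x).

Step 1: lead(21x⁸ − 56x⁷ + 17x⁶ + 30x⁵ + 12x⁴ − 11x³ − 30x² + 37x − 20) ÷ lead(D) = 21x⁸ ÷ 3x = 7x⁷. Subtract (7x⁷)·D = 21x⁸ − 35x⁷. Remainder: −21x⁷ + 17x⁶ + 30x⁵ + 12x⁴ − 11x³ − 30x² + 37x − 20.
Step 2: lead(−21x⁷ + 17x⁶ + 30x⁵ + 12x⁴ − 11x³ − 30x² + 37x − 20) ÷ lead(D) = −21x⁷ ÷ 3x = −7x⁶. Subtract (−7x⁶)·D = −21x⁷ + 35x⁶. Remainder: −18x⁶ + 30x⁵ + 12x⁴ − 11x³ − 30x² + 37x − 20.
Step 3: lead(−18x⁶ + 30x⁵ + 12x⁴ − 11x³ − 30x² + 37x − 20) ÷ lead(D) = −18x⁶ ÷ 3x = −6x⁵. Subtract (−6x⁵)·D = −18x⁶ + 30x⁵. Remainder: 12x⁴ − 11x³ − 30x² + 37x − 20.
Step 4: lead(12x⁴ − 11x³ − 30x² + 37x − 20) ÷ lead(D) = 12x⁴ ÷ 3x = 4x³. Subtract (4x³)·D = 12x⁴ − 20x³. Remainder: 9x³ − 30x² + 37x − 20.
Step 5: lead(9x³ − 30x² + 37x − 20) ÷ lead(D) = 9x³ ÷ 3x = 3x². Subtract (3x²)·D = 9x³ − 15x². Remainder: −15x² + 37x − 20.
Step 6: lead(−15x² + 37x − 20) ÷ lead(D) = −15x² ÷ 3x = −5x. Subtract (−5x)·D = −15x² + 25x. Remainder: 12x − 20.
Step 7: lead(12x − 20) ÷ lead(D) = 12x ÷ 3x = 4. Subtract (4)·D = 12x − 20. Remainder: 0.

R(x) = 0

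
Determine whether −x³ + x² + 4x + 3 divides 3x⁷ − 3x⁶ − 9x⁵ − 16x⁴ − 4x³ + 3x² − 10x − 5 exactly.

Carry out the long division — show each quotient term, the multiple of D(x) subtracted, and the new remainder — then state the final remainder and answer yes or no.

Step 1: lead(3x⁷ − 3x⁶ − 9x⁵ − 16x⁴ − 4x³ + 3x² − 10x − 5) ÷ lead(D) = 3x⁷ ÷ −x³ = −3x⁴. Subtract (−3x⁴)·D = 3x⁷ − 3x⁶ − 12x⁵ − 9x⁴. Remainder: 3x⁵ − 7x⁴ − 4x³ + 3x² − 10x − 5.
Step 2: lead(3x⁵ − 7x⁴ − 4x³ + 3x² − 10x − 5) ÷ lead(D) = 3x⁵ ÷ −x³ = −3x². Subtract (−3x²)·D = 3x⁵ − 3x⁴ − 12x³ − 9x². Remainder: −4x⁴ + 8x³ + 12x² − 10x − 5.
Step 3: lead(−4x⁴ + 8x³ + 12x² − 10x − 5) ÷ lead(D) = −4x⁴ ÷ −x³ = 4x. Subtract (4x)·D = −4x⁴ + 4x³ + 16x² + 12x. Remainder: 4x³ − 4x² − 22x − 5.
Step 4: lead(4x³ − 4x² − 22x − 5) ÷ lead(D) = 4x³ ÷ −x³ = −4. Subtract (−4)·D = 4x³ − 4x² − 16x − 12. Remainder: −6x + 7.

R(x) = −6x + 7, so D(x) is not a factor of P(x). no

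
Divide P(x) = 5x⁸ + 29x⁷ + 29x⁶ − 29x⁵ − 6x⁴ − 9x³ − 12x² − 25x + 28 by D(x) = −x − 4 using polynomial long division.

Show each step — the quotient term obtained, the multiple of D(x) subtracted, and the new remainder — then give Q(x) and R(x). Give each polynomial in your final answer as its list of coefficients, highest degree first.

Step 1: lead(5x⁸ + 29x⁷ + 29x⁶ − 29x⁵ − 6x⁴ − 9x³ − 12x² − 25x + 28) ÷ lead(D) = 5x⁸ ÷ −x = −5x⁷. Subtract (−5x⁷)·D = 5x⁸ + 20x⁷. Remainder: 9x⁷ + 29x⁶ − 29x⁵ − 6x⁴ − 9x³ − 12x² − 25x + 28.
Step 2: lead(9x⁷ + 29x⁶ − 29x⁵ − 6x⁴ − 9x³ − 12x² − 25x + 28) ÷ lead(D) = 9x⁷ ÷ −x = −9x⁶. Subtract (−9x⁶)·D = 9x⁷ + 36x⁶. Remainder: −7x⁶ − 29x⁵ − 6x⁴ − 9x³ − 12x² − 25x + 28.
Step 3: lead(−7x⁶ − 29x⁵ − 6x⁴ − 9x³ − 12x² − 25x + 28) ÷ lead(D) = −7x⁶ ÷ −x = 7x⁵. Subtract (7x⁵)·D = −7x⁶ − 28x⁵. Remainder: −x⁵ − 6x⁴ − 9x³ − 12x² − 25x + 28.
Step 4: lead(−x⁵ − 6x⁴ − 9x³ − 12x² − 25x + 28) ÷ lead(D) = −x⁵ ÷ −x = x⁴. Subtract (x⁴)·D = −x⁵ − 4x⁴. Remainder: −2x⁴ − 9x³ − 12x² − 25x + 28.
Step 5: lead(−2x⁴ − 9x³ − 12x² − 25x + 28) ÷ lead(D) = −2x⁴ ÷ −x = 2x³. Subtract (2x³)·D = −2x⁴ − 8x³. Remainder: −x³ − 12x² − 25x + 28.
Step 6: lead(−x³ − 12x² − 25x + 28) ÷ lead(D) = −x³ ÷ −x = x². Subtract (x²)·D = −x³ − 4x². Remainder: −8x² − 25x + 28.
Step 7: lead(−8x² − 25x + 28) ÷ lead(D) = −8x² ÷ −x = 8x. Subtract (8x)·D = −8x² − 32x. Remainder: 7x + 28.
Step 8: lead(7x + 28) ÷ lead(D) = 7x ÷ −x = −7. Subtract (−7)·D = 7x + 28. Remainder: 0.

Q = [-5, -9, 7, 1, 2, 1, 8, -7]; R = [0]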